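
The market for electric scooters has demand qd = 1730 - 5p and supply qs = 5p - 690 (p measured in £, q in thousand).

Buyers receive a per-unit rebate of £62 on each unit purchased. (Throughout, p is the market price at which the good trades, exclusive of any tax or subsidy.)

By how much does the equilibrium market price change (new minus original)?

+31

Solve the original market: 1730 - 5p = 5p - 690, hence p = 242 and q = 520.
Since buyers' out-of-pocket price is the market price minus the rebate, the effective demand curve becomes qd = 2040 - 5p.
Equate the new curves: 2040 - 5p = 5p - 690, giving 2730 = 10p, p = 273, q = 675.
Δp = 273 − 242 = +31.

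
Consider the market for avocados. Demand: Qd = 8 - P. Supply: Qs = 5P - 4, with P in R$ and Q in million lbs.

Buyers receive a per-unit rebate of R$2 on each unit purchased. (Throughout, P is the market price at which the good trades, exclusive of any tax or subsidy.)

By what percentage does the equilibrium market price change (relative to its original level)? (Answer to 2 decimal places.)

+16.67

Original equilibrium: 8 - P = 5P - 4 gives 12 = 6P, so P = 2 and Q = 6.
Since buyers' out-of-pocket price is the market price minus the rebate, the effective demand curve becomes Qd = 10 - P.
New equilibrium: 10 - P = 5P - 4 ⇒ 14 = 6P ⇒ P = 7/3 ≈ 2.3333, Q = 23/3 ≈ 7.6667.
%ΔP = (2.3333 − 2) / 2 × 100 = +16.67%.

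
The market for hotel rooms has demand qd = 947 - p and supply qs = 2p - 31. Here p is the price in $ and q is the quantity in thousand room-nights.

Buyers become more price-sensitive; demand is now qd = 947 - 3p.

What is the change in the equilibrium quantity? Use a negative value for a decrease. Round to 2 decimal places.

-260.80

Initially, 947 - p = 2p - 31, so 978 = 3p and p = 326, q = 621.
The shock moves the curves to qd = 947 - 3p and qs = 2p - 31.
Equate the new curves: 947 - 3p = 2p - 31, giving 978 = 5p, p = 195.6, q = 360.2.
Δq = 360.2 − 621 = -260.80.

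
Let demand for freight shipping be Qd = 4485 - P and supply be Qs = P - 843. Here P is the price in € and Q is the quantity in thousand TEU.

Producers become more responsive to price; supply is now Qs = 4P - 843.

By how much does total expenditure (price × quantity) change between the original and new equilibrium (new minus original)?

Original equilibrium: 4485 - P = P - 843 gives 5328 = 2P, so P = 2664 and Q = 1821.
With the change applied: demand Qd = 4485 - P, supply Qs = 4P - 843.
Setting them equal: 4485 - P = 4P - 843 → 5328 = 5P, so P = 1065.6 and Q = 3419.4.
Expenditure moves from 2664×1821 = 4851144 to 1065.6×3419.4 = 3643712.64; change = -1207431.36.

-1207431.36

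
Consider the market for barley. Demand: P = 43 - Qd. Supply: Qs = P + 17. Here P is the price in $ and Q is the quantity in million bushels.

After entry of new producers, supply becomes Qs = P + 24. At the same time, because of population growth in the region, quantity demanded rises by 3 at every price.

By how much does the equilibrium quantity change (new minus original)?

Original equilibrium: 43 - P = P + 17 gives 26 = 2P, so P = 13 and Q = 30.
The new curves are Qd = 46 - P (demand) and Qs = P + 24 (supply).
Equate the new curves: 46 - P = P + 24, giving 22 = 2P, P = 11, Q = 35.
ΔQ = 35 − 30 = +5.

+5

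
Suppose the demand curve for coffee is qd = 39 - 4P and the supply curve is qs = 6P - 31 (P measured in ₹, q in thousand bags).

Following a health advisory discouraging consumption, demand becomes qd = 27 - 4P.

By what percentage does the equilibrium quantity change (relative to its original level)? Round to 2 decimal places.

-65.45

Initially, 39 - 4P = 6P - 31, so 70 = 10P and P = 7, q = 11.
With the change applied: demand qd = 27 - 4P, supply qs = 6P - 31.
Clearing the new market: 27 - 4P = 6P - 31, so P = 5.8 and q = 3.8.
%Δq = (3.8 − 11) / 11 × 100 = -65.45%.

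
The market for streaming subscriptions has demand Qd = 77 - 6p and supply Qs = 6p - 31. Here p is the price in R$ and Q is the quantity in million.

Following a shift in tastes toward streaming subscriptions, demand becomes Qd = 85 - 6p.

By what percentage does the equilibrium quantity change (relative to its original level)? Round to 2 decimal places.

Before the shock: 77 - 6p = 6p - 31 ⇒ 108 = 12p ⇒ p = 9, Q = 23.
The shock moves the curves to Qd = 85 - 6p and Qs = 6p - 31.
Equate the new curves: 85 - 6p = 6p - 31, giving 116 = 12p, p = 29/3 ≈ 9.6667, Q = 27.
%ΔQ = (27 − 23) / 23 × 100 = +17.39%.

+17.39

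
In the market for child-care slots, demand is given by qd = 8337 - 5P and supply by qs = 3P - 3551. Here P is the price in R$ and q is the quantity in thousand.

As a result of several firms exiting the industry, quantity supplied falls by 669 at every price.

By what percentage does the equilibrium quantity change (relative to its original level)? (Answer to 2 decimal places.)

-46.10

Before the shock: 8337 - 5P = 3P - 3551 ⇒ 11888 = 8P ⇒ P = 1486, q = 907.
The shock moves the curves to qd = 8337 - 5P and qs = 3P - 4220.
Clearing the new market: 8337 - 5P = 3P - 4220, so P = 1569.625 and q = 488.875.
%Δq = (488.875 − 907) / 907 × 100 = -46.10%.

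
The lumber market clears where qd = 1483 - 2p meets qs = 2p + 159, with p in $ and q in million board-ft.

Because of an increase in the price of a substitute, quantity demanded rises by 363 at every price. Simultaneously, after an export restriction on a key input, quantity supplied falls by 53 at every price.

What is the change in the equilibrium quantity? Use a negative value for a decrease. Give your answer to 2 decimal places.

Before the shock: 1483 - 2p = 2p + 159 ⇒ 1324 = 4p ⇒ p = 331, q = 821.
The new curves are qd = 1846 - 2p (demand) and qs = 2p + 106 (supply).
New equilibrium: 1846 - 2p = 2p + 106 ⇒ 1740 = 4p ⇒ p = 435, q = 976.
Δq = 976 − 821 = +155.00.

+155.00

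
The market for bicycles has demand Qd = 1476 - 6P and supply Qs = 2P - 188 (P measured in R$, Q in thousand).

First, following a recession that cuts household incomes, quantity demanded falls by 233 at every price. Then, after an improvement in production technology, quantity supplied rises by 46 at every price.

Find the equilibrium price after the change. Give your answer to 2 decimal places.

Before the shock: 1476 - 6P = 2P - 188 ⇒ 1664 = 8P ⇒ P = 208, Q = 228.
The shock moves the curves to Qd = 1243 - 6P and Qs = 2P - 142.
Setting them equal: 1243 - 6P = 2P - 142 → 1385 = 8P, so P = 173.125 and Q = 204.25.

173.13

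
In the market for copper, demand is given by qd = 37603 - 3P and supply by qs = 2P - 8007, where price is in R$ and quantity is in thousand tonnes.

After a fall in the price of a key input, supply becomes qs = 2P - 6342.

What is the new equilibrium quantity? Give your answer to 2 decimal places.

11236.00

Initially, 37603 - 3P = 2P - 8007, so 45610 = 5P and P = 9122, q = 10237.
The new curves are qd = 37603 - 3P (demand) and qs = 2P - 6342 (supply).
Equate the new curves: 37603 - 3P = 2P - 6342, giving 43945 = 5P, P = 8789, q = 11236.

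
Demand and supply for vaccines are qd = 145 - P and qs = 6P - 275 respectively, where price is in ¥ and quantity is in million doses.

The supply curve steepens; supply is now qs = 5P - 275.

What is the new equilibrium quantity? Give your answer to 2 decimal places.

Original equilibrium: 145 - P = 6P - 275 gives 420 = 7P, so P = 60 and q = 85.
The new curves are qd = 145 - P (demand) and qs = 5P - 275 (supply).
Setting them equal: 145 - P = 5P - 275 → 420 = 6P, so P = 70 and q = 75.

75.00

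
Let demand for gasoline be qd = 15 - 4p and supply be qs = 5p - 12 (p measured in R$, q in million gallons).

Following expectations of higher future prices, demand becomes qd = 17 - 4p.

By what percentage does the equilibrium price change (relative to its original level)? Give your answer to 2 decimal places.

+7.41

Solve the original market: 15 - 4p = 5p - 12, hence p = 3 and q = 3.
The shock moves the curves to qd = 17 - 4p and qs = 5p - 12.
Clearing the new market: 17 - 4p = 5p - 12, so p = 29/9 ≈ 3.2222 and q = 37/9 ≈ 4.1111.
%Δp = (3.2222 − 3) / 3 × 100 = +7.41%.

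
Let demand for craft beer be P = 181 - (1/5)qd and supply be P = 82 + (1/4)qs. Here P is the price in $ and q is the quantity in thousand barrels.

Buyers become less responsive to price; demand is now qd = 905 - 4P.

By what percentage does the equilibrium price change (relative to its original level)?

+12.5

Original equilibrium: 905 - 5P = 4P - 328 gives 1233 = 9P, so P = 137 and q = 220.
After the shift, demand is qd = 905 - 4P and supply is qs = 4P - 328.
New equilibrium: 905 - 4P = 4P - 328 ⇒ 1233 = 8P ⇒ P = 154.125, q = 288.5.
%ΔP = (154.125 − 137) / 137 × 100 = +12.5%.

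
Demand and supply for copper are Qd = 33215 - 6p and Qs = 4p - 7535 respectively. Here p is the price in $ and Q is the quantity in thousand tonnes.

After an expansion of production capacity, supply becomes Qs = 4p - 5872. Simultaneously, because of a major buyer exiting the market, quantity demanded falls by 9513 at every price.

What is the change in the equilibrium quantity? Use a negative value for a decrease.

-2807.4

Solve the original market: 33215 - 6p = 4p - 7535, hence p = 4075 and Q = 8765.
After the shift, demand is Qd = 23702 - 6p and supply is Qs = 4p - 5872.
Clearing the new market: 23702 - 6p = 4p - 5872, so p = 2957.4 and Q = 5957.6.
ΔQ = 5957.6 − 8765 = -2807.4.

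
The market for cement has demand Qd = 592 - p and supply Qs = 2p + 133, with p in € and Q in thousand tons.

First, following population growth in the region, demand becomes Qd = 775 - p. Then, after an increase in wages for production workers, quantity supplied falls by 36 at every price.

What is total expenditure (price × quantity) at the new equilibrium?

Solve the original market: 592 - p = 2p + 133, hence p = 153 and Q = 439.
With the change applied: demand Qd = 775 - p, supply Qs = 2p + 97.
New equilibrium: 775 - p = 2p + 97 ⇒ 678 = 3p ⇒ p = 226, Q = 549.
New expenditure = 226 × 549 = 124074.

124074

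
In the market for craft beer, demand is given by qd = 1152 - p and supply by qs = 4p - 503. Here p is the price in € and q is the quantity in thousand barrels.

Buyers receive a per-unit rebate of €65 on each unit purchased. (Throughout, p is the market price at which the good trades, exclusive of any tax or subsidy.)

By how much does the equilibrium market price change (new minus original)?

Before the shock: 1152 - p = 4p - 503 ⇒ 1655 = 5p ⇒ p = 331, q = 821.
Since buyers' out-of-pocket price is the market price minus the rebate, the effective demand curve becomes qd = 1217 - p.
Equate the new curves: 1217 - p = 4p - 503, giving 1720 = 5p, p = 344, q = 873.
Δp = 344 − 331 = +13.

+13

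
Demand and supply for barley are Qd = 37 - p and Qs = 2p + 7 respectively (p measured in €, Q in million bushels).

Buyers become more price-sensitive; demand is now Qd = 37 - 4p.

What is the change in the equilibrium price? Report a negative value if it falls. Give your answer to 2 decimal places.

Initially, 37 - p = 2p + 7, so 30 = 3p and p = 10, Q = 27.
After the shift, demand is Qd = 37 - 4p and supply is Qs = 2p + 7.
New equilibrium: 37 - 4p = 2p + 7 ⇒ 30 = 6p ⇒ p = 5, Q = 17.
Δp = 5 − 10 = -5.00.

-5.00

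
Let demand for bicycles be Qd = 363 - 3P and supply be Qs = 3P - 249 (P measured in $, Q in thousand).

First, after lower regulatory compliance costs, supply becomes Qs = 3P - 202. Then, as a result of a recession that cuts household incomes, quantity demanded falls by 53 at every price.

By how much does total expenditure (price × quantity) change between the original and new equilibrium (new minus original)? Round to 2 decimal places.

-1206.00

Solve the original market: 363 - 3P = 3P - 249, hence P = 102 and Q = 57.
The shock moves the curves to Qd = 310 - 3P and Qs = 3P - 202.
New equilibrium: 310 - 3P = 3P - 202 ⇒ 512 = 6P ⇒ P = 256/3 ≈ 85.3333, Q = 54.
Expenditure moves from 102×57 = 5814 to 85.3333×54 = 4608; change = -1206.00.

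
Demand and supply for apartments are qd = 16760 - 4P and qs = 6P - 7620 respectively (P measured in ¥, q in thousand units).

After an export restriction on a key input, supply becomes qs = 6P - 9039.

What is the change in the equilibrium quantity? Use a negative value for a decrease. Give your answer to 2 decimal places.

-567.60

Solve the original market: 16760 - 4P = 6P - 7620, hence P = 2438 and q = 7008.
With the change applied: demand qd = 16760 - 4P, supply qs = 6P - 9039.
Setting them equal: 16760 - 4P = 6P - 9039 → 25799 = 10P, so P = 2579.9 and q = 6440.4.
Δq = 6440.4 − 7008 = -567.60.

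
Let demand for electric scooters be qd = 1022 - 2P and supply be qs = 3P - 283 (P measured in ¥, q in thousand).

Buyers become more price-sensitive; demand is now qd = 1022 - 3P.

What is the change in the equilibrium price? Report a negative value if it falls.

Original equilibrium: 1022 - 2P = 3P - 283 gives 1305 = 5P, so P = 261 and q = 500.
The shock moves the curves to qd = 1022 - 3P and qs = 3P - 283.
Equate the new curves: 1022 - 3P = 3P - 283, giving 1305 = 6P, P = 217.5, q = 369.5.
ΔP = 217.5 − 261 = -43.5.

-43.5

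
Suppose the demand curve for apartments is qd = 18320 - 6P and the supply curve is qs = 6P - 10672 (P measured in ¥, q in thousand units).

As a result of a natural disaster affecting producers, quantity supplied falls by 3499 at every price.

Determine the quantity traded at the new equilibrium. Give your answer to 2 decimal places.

2074.50

Solve the original market: 18320 - 6P = 6P - 10672, hence P = 2416 and q = 3824.
The shock moves the curves to qd = 18320 - 6P and qs = 6P - 14171.
New equilibrium: 18320 - 6P = 6P - 14171 ⇒ 32491 = 12P ⇒ P = 32491/12 ≈ 2707.5833, q = 2074.5.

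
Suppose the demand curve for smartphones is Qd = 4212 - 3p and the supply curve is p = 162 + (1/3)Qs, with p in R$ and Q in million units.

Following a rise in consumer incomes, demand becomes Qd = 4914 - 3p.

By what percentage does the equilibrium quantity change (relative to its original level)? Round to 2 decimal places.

+18.84

Initially, 4212 - 3p = 3p - 486, so 4698 = 6p and p = 783, Q = 1863.
With the change applied: demand Qd = 4914 - 3p, supply Qs = 3p - 486.
Setting them equal: 4914 - 3p = 3p - 486 → 5400 = 6p, so p = 900 and Q = 2214.
%ΔQ = (2214 − 1863) / 1863 × 100 = +18.84%.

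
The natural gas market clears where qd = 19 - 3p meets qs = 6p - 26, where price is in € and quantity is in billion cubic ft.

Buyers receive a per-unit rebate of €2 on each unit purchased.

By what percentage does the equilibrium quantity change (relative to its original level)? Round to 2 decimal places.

+100.00

Original equilibrium: 19 - 3p = 6p - 26 gives 45 = 9p, so p = 5 and q = 4.
Since buyers' out-of-pocket price is the market price minus the rebate, the effective demand curve becomes qd = 25 - 3p.
Equate the new curves: 25 - 3p = 6p - 26, giving 51 = 9p, p = 17/3 ≈ 5.6667, q = 8.
%Δq = (8 − 4) / 4 × 100 = +100.00%.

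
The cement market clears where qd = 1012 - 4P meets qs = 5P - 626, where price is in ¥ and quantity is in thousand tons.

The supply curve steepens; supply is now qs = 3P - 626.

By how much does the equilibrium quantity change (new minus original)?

Initially, 1012 - 4P = 5P - 626, so 1638 = 9P and P = 182, q = 284.
The shock moves the curves to qd = 1012 - 4P and qs = 3P - 626.
Equate the new curves: 1012 - 4P = 3P - 626, giving 1638 = 7P, P = 234, q = 76.
Δq = 76 − 284 = -208.

-208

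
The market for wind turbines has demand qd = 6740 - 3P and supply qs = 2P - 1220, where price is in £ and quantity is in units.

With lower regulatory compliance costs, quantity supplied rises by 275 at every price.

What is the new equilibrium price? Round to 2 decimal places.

Before the shock: 6740 - 3P = 2P - 1220 ⇒ 7960 = 5P ⇒ P = 1592, q = 1964.
With the change applied: demand qd = 6740 - 3P, supply qs = 2P - 945.
Equate the new curves: 6740 - 3P = 2P - 945, giving 7685 = 5P, P = 1537, q = 2129.

1537.00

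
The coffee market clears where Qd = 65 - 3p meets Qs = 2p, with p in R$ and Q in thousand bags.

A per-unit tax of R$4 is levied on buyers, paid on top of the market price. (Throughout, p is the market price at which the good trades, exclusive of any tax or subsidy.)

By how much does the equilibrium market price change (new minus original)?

Original equilibrium: 65 - 3p = 2p gives 65 = 5p, so p = 13 and Q = 26.
Since buyers pay the price plus the tax, the effective demand curve becomes Qd = 53 - 3p.
Clearing the new market: 53 - 3p = 2p, so p = 10.6 and Q = 21.2.
Δp = 10.6 − 13 = -2.4.

-2.4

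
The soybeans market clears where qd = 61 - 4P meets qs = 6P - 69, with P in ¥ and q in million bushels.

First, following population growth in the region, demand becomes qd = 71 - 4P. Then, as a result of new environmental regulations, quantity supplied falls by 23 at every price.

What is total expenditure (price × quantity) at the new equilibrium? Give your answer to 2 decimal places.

94.54

Before the shock: 61 - 4P = 6P - 69 ⇒ 130 = 10P ⇒ P = 13, q = 9.
The shock moves the curves to qd = 71 - 4P and qs = 6P - 92.
Clearing the new market: 71 - 4P = 6P - 92, so P = 16.3 and q = 5.8.
New expenditure = 16.3 × 5.8 = 94.54.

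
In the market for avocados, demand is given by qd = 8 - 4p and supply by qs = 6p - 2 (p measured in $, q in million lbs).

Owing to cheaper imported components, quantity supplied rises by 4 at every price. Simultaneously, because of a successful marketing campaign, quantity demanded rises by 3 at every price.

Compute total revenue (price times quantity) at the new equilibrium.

6.66

Before the shock: 8 - 4p = 6p - 2 ⇒ 10 = 10p ⇒ p = 1, q = 4.
After the shift, demand is qd = 11 - 4p and supply is qs = 6p + 2.
Equate the new curves: 11 - 4p = 6p + 2, giving 9 = 10p, p = 0.9, q = 7.4.
New expenditure = 0.9 × 7.4 = 6.66.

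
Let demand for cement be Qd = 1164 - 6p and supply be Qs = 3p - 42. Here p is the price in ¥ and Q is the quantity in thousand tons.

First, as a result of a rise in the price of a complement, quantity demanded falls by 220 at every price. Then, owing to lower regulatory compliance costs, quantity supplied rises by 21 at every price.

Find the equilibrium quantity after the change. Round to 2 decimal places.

300.67

Initially, 1164 - 6p = 3p - 42, so 1206 = 9p and p = 134, Q = 360.
The shock moves the curves to Qd = 944 - 6p and Qs = 3p - 21.
Setting them equal: 944 - 6p = 3p - 21 → 965 = 9p, so p = 965/9 ≈ 107.2222 and Q = 902/3 ≈ 300.6667.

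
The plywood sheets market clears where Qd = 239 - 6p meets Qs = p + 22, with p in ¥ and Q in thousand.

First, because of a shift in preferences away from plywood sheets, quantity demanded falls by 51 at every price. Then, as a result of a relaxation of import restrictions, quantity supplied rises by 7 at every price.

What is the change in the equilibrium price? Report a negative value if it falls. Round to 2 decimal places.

-8.29

Before the shock: 239 - 6p = p + 22 ⇒ 217 = 7p ⇒ p = 31, Q = 53.
The new curves are Qd = 188 - 6p (demand) and Qs = p + 29 (supply).
New equilibrium: 188 - 6p = p + 29 ⇒ 159 = 7p ⇒ p = 159/7 ≈ 22.7143, Q = 362/7 ≈ 51.7143.
Δp = 22.7143 − 31 = -8.29.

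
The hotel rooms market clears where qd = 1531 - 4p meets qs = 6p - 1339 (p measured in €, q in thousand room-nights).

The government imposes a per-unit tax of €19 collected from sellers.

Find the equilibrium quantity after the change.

Original equilibrium: 1531 - 4p = 6p - 1339 gives 2870 = 10p, so p = 287 and q = 383.
Since sellers keep the price net of the tax, the effective supply curve becomes qs = 6p - 1453.
Setting them equal: 1531 - 4p = 6p - 1453 → 2984 = 10p, so p = 298.4 and q = 337.4.

337.4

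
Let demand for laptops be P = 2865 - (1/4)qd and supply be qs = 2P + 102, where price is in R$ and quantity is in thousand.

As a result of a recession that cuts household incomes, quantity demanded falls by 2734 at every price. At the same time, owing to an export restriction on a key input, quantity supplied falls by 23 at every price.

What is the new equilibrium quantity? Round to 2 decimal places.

Original equilibrium: 11460 - 4P = 2P + 102 gives 11358 = 6P, so P = 1893 and q = 3888.
With the change applied: demand qd = 8726 - 4P, supply qs = 2P + 79.
Clearing the new market: 8726 - 4P = 2P + 79, so P = 8647/6 ≈ 1441.1667 and q = 8884/3 ≈ 2961.3333.

2961.33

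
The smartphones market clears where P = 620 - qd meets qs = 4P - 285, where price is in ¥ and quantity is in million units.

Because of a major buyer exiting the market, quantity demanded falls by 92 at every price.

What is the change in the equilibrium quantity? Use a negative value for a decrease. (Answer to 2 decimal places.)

Initially, 620 - P = 4P - 285, so 905 = 5P and P = 181, q = 439.
After the shift, demand is qd = 528 - P and supply is qs = 4P - 285.
Equate the new curves: 528 - P = 4P - 285, giving 813 = 5P, P = 162.6, q = 365.4.
Δq = 365.4 − 439 = -73.60.

-73.60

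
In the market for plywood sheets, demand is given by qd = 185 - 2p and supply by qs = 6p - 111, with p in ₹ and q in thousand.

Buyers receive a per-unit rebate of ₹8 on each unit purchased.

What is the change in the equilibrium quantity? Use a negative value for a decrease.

Solve the original market: 185 - 2p = 6p - 111, hence p = 37 and q = 111.
Since buyers' out-of-pocket price is the market price minus the rebate, the effective demand curve becomes qd = 201 - 2p.
Setting them equal: 201 - 2p = 6p - 111 → 312 = 8p, so p = 39 and q = 123.
Δq = 123 − 111 = +12.

+12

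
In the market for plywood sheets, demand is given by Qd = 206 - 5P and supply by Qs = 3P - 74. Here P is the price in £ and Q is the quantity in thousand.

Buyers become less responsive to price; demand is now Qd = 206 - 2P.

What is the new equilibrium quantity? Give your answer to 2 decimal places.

Initially, 206 - 5P = 3P - 74, so 280 = 8P and P = 35, Q = 31.
With the change applied: demand Qd = 206 - 2P, supply Qs = 3P - 74.
New equilibrium: 206 - 2P = 3P - 74 ⇒ 280 = 5P ⇒ P = 56, Q = 94.

94.00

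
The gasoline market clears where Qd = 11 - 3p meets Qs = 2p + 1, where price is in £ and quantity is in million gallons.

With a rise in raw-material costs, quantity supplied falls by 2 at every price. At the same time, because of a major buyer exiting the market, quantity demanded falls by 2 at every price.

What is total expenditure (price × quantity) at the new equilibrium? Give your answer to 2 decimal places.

6.00

Before the shock: 11 - 3p = 2p + 1 ⇒ 10 = 5p ⇒ p = 2, Q = 5.
After the shift, demand is Qd = 9 - 3p and supply is Qs = 2p - 1.
Setting them equal: 9 - 3p = 2p - 1 → 10 = 5p, so p = 2 and Q = 3.
New expenditure = 2 × 3 = 6.00.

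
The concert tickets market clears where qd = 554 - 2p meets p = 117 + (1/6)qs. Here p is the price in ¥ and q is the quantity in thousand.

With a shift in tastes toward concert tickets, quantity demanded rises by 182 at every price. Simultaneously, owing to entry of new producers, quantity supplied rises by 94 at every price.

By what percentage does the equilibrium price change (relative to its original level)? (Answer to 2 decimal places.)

Initially, 554 - 2p = 6p - 702, so 1256 = 8p and p = 157, q = 240.
The shock moves the curves to qd = 736 - 2p and qs = 6p - 608.
New equilibrium: 736 - 2p = 6p - 608 ⇒ 1344 = 8p ⇒ p = 168, q = 400.
%Δp = (168 − 157) / 157 × 100 = +7.01%.

+7.01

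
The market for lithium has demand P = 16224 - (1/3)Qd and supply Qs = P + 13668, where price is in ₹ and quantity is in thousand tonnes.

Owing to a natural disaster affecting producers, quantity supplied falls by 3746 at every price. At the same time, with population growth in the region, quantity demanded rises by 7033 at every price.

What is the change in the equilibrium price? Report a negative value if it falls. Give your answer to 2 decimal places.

Solve the original market: 48672 - 3P = P + 13668, hence P = 8751 and Q = 22419.
The new curves are Qd = 55705 - 3P (demand) and Qs = P + 9922 (supply).
Clearing the new market: 55705 - 3P = P + 9922, so P = 11445.75 and Q = 21367.75.
ΔP = 11445.75 − 8751 = +2694.75.

+2694.75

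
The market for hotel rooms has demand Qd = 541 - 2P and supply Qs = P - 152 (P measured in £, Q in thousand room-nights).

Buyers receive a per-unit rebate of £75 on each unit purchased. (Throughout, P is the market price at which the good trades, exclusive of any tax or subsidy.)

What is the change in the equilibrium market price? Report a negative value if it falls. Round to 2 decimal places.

+50.00

Before the shock: 541 - 2P = P - 152 ⇒ 693 = 3P ⇒ P = 231, Q = 79.
Since buyers' out-of-pocket price is the market price minus the rebate, the effective demand curve becomes Qd = 691 - 2P.
Setting them equal: 691 - 2P = P - 152 → 843 = 3P, so P = 281 and Q = 129.
ΔP = 281 − 231 = +50.00.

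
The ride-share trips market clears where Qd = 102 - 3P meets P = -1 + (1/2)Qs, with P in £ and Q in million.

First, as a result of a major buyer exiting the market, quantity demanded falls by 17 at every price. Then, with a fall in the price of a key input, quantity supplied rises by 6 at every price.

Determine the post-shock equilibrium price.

15.4

Solve the original market: 102 - 3P = 2P + 2, hence P = 20 and Q = 42.
The shock moves the curves to Qd = 85 - 3P and Qs = 2P + 8.
Setting them equal: 85 - 3P = 2P + 8 → 77 = 5P, so P = 15.4 and Q = 38.8.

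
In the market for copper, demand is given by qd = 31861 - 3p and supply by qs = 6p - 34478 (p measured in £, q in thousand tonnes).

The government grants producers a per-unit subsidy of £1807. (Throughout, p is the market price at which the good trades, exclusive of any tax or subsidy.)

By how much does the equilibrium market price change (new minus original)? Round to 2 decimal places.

-1204.67

Initially, 31861 - 3p = 6p - 34478, so 66339 = 9p and p = 7371, q = 9748.
Since sellers receive the price plus the subsidy, the effective supply curve becomes qs = 6p - 23636.
Clearing the new market: 31861 - 3p = 6p - 23636, so p = 18499/3 ≈ 6166.3333 and q = 13362.
Δp = 6166.3333 − 7371 = -1204.67.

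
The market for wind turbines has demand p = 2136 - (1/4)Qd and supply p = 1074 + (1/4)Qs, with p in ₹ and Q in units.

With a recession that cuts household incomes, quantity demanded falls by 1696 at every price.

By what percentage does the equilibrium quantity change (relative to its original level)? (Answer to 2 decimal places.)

-39.92

Original equilibrium: 8544 - 4p = 4p - 4296 gives 12840 = 8p, so p = 1605 and Q = 2124.
The shock moves the curves to Qd = 6848 - 4p and Qs = 4p - 4296.
Setting them equal: 6848 - 4p = 4p - 4296 → 11144 = 8p, so p = 1393 and Q = 1276.
%ΔQ = (1276 − 2124) / 2124 × 100 = -39.92%.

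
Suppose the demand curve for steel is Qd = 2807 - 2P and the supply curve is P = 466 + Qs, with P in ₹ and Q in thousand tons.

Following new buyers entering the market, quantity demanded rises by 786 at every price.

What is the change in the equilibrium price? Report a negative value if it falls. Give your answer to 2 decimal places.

+262.00

Solve the original market: 2807 - 2P = P - 466, hence P = 1091 and Q = 625.
The shock moves the curves to Qd = 3593 - 2P and Qs = P - 466.
Clearing the new market: 3593 - 2P = P - 466, so P = 1353 and Q = 887.
ΔP = 1353 − 1091 = +262.00.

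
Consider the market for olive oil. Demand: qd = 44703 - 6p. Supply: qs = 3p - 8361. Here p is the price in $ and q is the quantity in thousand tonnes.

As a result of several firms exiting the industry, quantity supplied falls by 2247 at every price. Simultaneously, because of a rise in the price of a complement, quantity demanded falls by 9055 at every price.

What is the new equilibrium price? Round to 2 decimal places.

5139.56

Initially, 44703 - 6p = 3p - 8361, so 53064 = 9p and p = 5896, q = 9327.
The new curves are qd = 35648 - 6p (demand) and qs = 3p - 10608 (supply).
Setting them equal: 35648 - 6p = 3p - 10608 → 46256 = 9p, so p = 46256/9 ≈ 5139.5556 and q = 14432/3 ≈ 4810.6667.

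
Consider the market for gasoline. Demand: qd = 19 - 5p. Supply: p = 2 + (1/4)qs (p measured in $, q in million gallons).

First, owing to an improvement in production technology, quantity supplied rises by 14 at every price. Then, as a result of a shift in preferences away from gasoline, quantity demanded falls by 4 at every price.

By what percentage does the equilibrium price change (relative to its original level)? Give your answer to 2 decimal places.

-66.67

Original equilibrium: 19 - 5p = 4p - 8 gives 27 = 9p, so p = 3 and q = 4.
With the change applied: demand qd = 15 - 5p, supply qs = 4p + 6.
New equilibrium: 15 - 5p = 4p + 6 ⇒ 9 = 9p ⇒ p = 1, q = 10.
%Δp = (1 − 3) / 3 × 100 = -66.67%.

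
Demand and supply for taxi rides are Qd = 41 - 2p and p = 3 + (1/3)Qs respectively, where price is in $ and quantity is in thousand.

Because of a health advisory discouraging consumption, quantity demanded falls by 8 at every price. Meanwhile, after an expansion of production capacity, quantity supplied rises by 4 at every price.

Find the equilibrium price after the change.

7.6

Before the shock: 41 - 2p = 3p - 9 ⇒ 50 = 5p ⇒ p = 10, Q = 21.
The shock moves the curves to Qd = 33 - 2p and Qs = 3p - 5.
Clearing the new market: 33 - 2p = 3p - 5, so p = 7.6 and Q = 17.8.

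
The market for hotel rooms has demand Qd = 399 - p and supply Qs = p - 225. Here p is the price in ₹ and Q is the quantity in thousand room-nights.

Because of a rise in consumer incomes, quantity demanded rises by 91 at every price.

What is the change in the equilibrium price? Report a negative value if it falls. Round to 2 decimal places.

Initially, 399 - p = p - 225, so 624 = 2p and p = 312, Q = 87.
With the change applied: demand Qd = 490 - p, supply Qs = p - 225.
Clearing the new market: 490 - p = p - 225, so p = 357.5 and Q = 132.5.
Δp = 357.5 − 312 = +45.50.

+45.50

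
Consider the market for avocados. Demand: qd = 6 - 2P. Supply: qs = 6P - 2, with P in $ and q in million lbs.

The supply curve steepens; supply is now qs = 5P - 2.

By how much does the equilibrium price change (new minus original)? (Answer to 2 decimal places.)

+0.14

Initially, 6 - 2P = 6P - 2, so 8 = 8P and P = 1, q = 4.
The new curves are qd = 6 - 2P (demand) and qs = 5P - 2 (supply).
Setting them equal: 6 - 2P = 5P - 2 → 8 = 7P, so P = 8/7 ≈ 1.1429 and q = 26/7 ≈ 3.7143.
ΔP = 1.1429 − 1 = +0.14.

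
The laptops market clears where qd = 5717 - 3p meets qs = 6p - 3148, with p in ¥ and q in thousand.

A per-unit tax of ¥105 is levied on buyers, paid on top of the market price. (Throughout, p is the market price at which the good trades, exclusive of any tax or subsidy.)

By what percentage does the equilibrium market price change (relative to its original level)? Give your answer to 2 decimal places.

-3.55

Solve the original market: 5717 - 3p = 6p - 3148, hence p = 985 and q = 2762.
Since buyers pay the price plus the tax, the effective demand curve becomes qd = 5402 - 3p.
Equate the new curves: 5402 - 3p = 6p - 3148, giving 8550 = 9p, p = 950, q = 2552.
%Δp = (950 − 985) / 985 × 100 = -3.55%.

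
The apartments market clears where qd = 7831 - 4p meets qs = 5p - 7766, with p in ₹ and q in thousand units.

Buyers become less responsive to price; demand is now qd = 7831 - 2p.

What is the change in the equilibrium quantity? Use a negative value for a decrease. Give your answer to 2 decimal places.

Initially, 7831 - 4p = 5p - 7766, so 15597 = 9p and p = 1733, q = 899.
The new curves are qd = 7831 - 2p (demand) and qs = 5p - 7766 (supply).
Equate the new curves: 7831 - 2p = 5p - 7766, giving 15597 = 7p, p = 15597/7 ≈ 2228.1429, q = 23623/7 ≈ 3374.7143.
Δq = 3374.7143 − 899 = +2475.71.

+2475.71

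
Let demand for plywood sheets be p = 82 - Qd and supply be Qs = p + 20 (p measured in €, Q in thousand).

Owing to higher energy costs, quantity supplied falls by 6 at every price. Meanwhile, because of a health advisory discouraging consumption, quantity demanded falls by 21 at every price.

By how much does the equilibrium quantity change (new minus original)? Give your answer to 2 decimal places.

-13.50

Before the shock: 82 - p = p + 20 ⇒ 62 = 2p ⇒ p = 31, Q = 51.
The new curves are Qd = 61 - p (demand) and Qs = p + 14 (supply).
New equilibrium: 61 - p = p + 14 ⇒ 47 = 2p ⇒ p = 23.5, Q = 37.5.
ΔQ = 37.5 − 51 = -13.50.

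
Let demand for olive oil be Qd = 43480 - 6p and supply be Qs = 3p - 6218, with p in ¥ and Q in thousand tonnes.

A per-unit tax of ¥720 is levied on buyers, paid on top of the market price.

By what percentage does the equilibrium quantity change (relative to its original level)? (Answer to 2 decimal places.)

-13.92

Before the shock: 43480 - 6p = 3p - 6218 ⇒ 49698 = 9p ⇒ p = 5522, Q = 10348.
Since buyers pay the price plus the tax, the effective demand curve becomes Qd = 39160 - 6p.
New equilibrium: 39160 - 6p = 3p - 6218 ⇒ 45378 = 9p ⇒ p = 5042, Q = 8908.
%ΔQ = (8908 − 10348) / 10348 × 100 = -13.92%.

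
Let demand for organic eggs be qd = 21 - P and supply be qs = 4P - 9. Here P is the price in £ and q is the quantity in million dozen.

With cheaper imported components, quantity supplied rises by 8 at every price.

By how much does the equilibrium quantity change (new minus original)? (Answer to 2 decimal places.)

+1.60

Original equilibrium: 21 - P = 4P - 9 gives 30 = 5P, so P = 6 and q = 15.
With the change applied: demand qd = 21 - P, supply qs = 4P - 1.
Setting them equal: 21 - P = 4P - 1 → 22 = 5P, so P = 4.4 and q = 16.6.
Δq = 16.6 − 15 = +1.60.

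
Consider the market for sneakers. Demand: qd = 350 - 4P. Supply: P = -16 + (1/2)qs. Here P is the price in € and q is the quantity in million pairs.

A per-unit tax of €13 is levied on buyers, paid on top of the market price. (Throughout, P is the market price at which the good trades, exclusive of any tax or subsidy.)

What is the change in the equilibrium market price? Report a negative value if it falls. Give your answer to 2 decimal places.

-8.67

Solve the original market: 350 - 4P = 2P + 32, hence P = 53 and q = 138.
Since buyers pay the price plus the tax, the effective demand curve becomes qd = 298 - 4P.
Setting them equal: 298 - 4P = 2P + 32 → 266 = 6P, so P = 133/3 ≈ 44.3333 and q = 362/3 ≈ 120.6667.
ΔP = 44.3333 − 53 = -8.67.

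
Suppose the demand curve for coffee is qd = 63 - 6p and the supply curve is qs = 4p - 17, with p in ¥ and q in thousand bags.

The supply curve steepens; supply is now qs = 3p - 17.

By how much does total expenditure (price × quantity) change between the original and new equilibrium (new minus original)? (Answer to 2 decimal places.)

Solve the original market: 63 - 6p = 4p - 17, hence p = 8 and q = 15.
With the change applied: demand qd = 63 - 6p, supply qs = 3p - 17.
New equilibrium: 63 - 6p = 3p - 17 ⇒ 80 = 9p ⇒ p = 80/9 ≈ 8.8889, q = 29/3 ≈ 9.6667.
Expenditure moves from 8×15 = 120 to 8.8889×9.6667 = 85.9259; change = -34.07.

-34.07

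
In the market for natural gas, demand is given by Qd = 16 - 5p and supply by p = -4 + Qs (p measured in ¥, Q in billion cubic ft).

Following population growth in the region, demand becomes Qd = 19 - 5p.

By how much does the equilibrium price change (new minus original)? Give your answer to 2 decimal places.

Original equilibrium: 16 - 5p = p + 4 gives 12 = 6p, so p = 2 and Q = 6.
With the change applied: demand Qd = 19 - 5p, supply Qs = p + 4.
Equate the new curves: 19 - 5p = p + 4, giving 15 = 6p, p = 2.5, Q = 6.5.
Δp = 2.5 − 2 = +0.50.

+0.50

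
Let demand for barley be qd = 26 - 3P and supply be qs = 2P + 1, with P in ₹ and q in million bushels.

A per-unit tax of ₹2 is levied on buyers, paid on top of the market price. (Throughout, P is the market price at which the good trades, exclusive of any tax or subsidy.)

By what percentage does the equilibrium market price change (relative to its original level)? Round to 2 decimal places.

Before the shock: 26 - 3P = 2P + 1 ⇒ 25 = 5P ⇒ P = 5, q = 11.
Since buyers pay the price plus the tax, the effective demand curve becomes qd = 20 - 3P.
Setting them equal: 20 - 3P = 2P + 1 → 19 = 5P, so P = 3.8 and q = 8.6.
%ΔP = (3.8 − 5) / 5 × 100 = -24.00%.

-24.00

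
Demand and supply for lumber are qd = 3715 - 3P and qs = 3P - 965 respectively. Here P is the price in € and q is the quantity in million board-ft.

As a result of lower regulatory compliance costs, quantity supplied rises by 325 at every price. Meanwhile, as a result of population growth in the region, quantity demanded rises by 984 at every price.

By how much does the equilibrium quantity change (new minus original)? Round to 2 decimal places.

Initially, 3715 - 3P = 3P - 965, so 4680 = 6P and P = 780, q = 1375.
The new curves are qd = 4699 - 3P (demand) and qs = 3P - 640 (supply).
Setting them equal: 4699 - 3P = 3P - 640 → 5339 = 6P, so P = 5339/6 ≈ 889.8333 and q = 2029.5.
Δq = 2029.5 − 1375 = +654.50.

+654.50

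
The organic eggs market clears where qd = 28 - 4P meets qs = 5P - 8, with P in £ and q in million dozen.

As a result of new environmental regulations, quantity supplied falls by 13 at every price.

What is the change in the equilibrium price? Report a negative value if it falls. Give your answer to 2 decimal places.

+1.44

Initially, 28 - 4P = 5P - 8, so 36 = 9P and P = 4, q = 12.
The new curves are qd = 28 - 4P (demand) and qs = 5P - 21 (supply).
Clearing the new market: 28 - 4P = 5P - 21, so P = 49/9 ≈ 5.4444 and q = 56/9 ≈ 6.2222.
ΔP = 5.4444 − 4 = +1.44.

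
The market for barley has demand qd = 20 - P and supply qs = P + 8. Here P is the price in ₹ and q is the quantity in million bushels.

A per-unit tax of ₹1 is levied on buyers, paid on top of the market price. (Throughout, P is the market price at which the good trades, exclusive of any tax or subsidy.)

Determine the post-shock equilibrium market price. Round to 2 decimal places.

5.50

Original equilibrium: 20 - P = P + 8 gives 12 = 2P, so P = 6 and q = 14.
Since buyers pay the price plus the tax, the effective demand curve becomes qd = 19 - P.
Setting them equal: 19 - P = P + 8 → 11 = 2P, so P = 5.5 and q = 13.5.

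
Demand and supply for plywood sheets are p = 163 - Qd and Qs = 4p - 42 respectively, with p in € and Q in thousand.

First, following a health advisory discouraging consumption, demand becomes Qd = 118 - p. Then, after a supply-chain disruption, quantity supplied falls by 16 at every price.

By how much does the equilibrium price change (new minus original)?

Solve the original market: 163 - p = 4p - 42, hence p = 41 and Q = 122.
After the shift, demand is Qd = 118 - p and supply is Qs = 4p - 58.
Equate the new curves: 118 - p = 4p - 58, giving 176 = 5p, p = 35.2, Q = 82.8.
Δp = 35.2 − 41 = -5.8.

-5.8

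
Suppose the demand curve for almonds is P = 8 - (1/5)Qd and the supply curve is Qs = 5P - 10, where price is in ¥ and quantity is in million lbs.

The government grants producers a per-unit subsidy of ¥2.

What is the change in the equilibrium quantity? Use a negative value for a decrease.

+5

Original equilibrium: 40 - 5P = 5P - 10 gives 50 = 10P, so P = 5 and Q = 15.
Since sellers receive the price plus the subsidy, the effective supply curve becomes Qs = 5P.
Clearing the new market: 40 - 5P = 5P, so P = 4 and Q = 20.
ΔQ = 20 − 15 = +5.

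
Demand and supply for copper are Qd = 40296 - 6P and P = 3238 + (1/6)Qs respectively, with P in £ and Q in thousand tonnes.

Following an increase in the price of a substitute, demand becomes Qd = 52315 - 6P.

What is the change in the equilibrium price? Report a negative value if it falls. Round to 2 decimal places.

+1001.58

Initially, 40296 - 6P = 6P - 19428, so 59724 = 12P and P = 4977, Q = 10434.
After the shift, demand is Qd = 52315 - 6P and supply is Qs = 6P - 19428.
Clearing the new market: 52315 - 6P = 6P - 19428, so P = 71743/12 ≈ 5978.5833 and Q = 16443.5.
ΔP = 5978.5833 − 4977 = +1001.58.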